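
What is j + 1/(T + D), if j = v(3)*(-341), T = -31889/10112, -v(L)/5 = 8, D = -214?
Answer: 29951479368/2195857 ≈ 13640.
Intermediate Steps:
v(L) = -40 (v(L) = -5*8 = -40)
T = -31889/10112 (T = -31889*1/10112 = -31889/10112 ≈ -3.1536)
j = 13640 (j = -40*(-341) = 13640)
j + 1/(T + D) = 13640 + 1/(-31889/10112 - 214) = 13640 + 1/(-2195857/10112) = 13640 - 10112/2195857 = 29951479368/2195857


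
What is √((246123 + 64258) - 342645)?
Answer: 2*I*√8066 ≈ 179.62*I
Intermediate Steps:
√((246123 + 64258) - 342645) = √(310381 - 342645) = √(-32264) = 2*I*√8066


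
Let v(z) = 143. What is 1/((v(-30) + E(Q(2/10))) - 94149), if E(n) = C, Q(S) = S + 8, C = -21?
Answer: -1/94027 ≈ -1.0635e-5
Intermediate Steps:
Q(S) = 8 + S
E(n) = -21
1/((v(-30) + E(Q(2/10))) - 94149) = 1/((143 - 21) - 94149) = 1/(122 - 94149) = 1/(-94027) = -1/94027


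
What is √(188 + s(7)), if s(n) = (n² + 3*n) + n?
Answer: √265 ≈ 16.279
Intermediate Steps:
s(n) = n² + 4*n
√(188 + s(7)) = √(188 + 7*(4 + 7)) = √(188 + 7*11) = √(188 + 77) = √265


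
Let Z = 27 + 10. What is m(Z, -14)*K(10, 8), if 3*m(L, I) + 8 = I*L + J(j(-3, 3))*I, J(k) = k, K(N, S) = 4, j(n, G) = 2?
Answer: -2216/3 ≈ -738.67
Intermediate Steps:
Z = 37
m(L, I) = -8/3 + 2*I/3 + I*L/3 (m(L, I) = -8/3 + (I*L + 2*I)/3 = -8/3 + (2*I + I*L)/3 = -8/3 + (2*I/3 + I*L/3) = -8/3 + 2*I/3 + I*L/3)
m(Z, -14)*K(10, 8) = (-8/3 + (⅔)*(-14) + (⅓)*(-14)*37)*4 = (-8/3 - 28/3 - 518/3)*4 = -554/3*4 = -2216/3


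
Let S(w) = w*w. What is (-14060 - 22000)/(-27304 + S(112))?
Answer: 601/246 ≈ 2.4431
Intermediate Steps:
S(w) = w²
(-14060 - 22000)/(-27304 + S(112)) = (-14060 - 22000)/(-27304 + 112²) = -36060/(-27304 + 12544) = -36060/(-14760) = -36060*(-1/14760) = 601/246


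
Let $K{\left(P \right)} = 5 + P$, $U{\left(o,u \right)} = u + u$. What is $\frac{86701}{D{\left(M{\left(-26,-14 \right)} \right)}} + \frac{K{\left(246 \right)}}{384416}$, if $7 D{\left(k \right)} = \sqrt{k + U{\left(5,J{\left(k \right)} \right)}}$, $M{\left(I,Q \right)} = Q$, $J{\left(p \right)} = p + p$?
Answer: $\frac{251}{384416} - \frac{86701 i \sqrt{70}}{10} \approx 0.00065294 - 72539.0 i$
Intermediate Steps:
$J{\left(p \right)} = 2 p$
$U{\left(o,u \right)} = 2 u$
$D{\left(k \right)} = \frac{\sqrt{5} \sqrt{k}}{7}$ ($D{\left(k \right)} = \frac{\sqrt{k + 2 \cdot 2 k}}{7} = \frac{\sqrt{k + 4 k}}{7} = \frac{\sqrt{5 k}}{7} = \frac{\sqrt{5} \sqrt{k}}{7}$)
$\frac{86701}{D{\left(M{\left(-26,-14 \right)} \right)}} + \frac{K{\left(246 \right)}}{384416} = \frac{86701}{\frac{1}{7} \sqrt{5} \sqrt{-14}} + \frac{5 + 246}{384416} = \frac{86701}{\frac{1}{7} \sqrt{5} i \sqrt{14}} + 251 \cdot \frac{1}{384416} = \frac{86701}{\frac{1}{7} i \sqrt{70}} + \frac{251}{384416} = 86701 \left(- \frac{i \sqrt{70}}{10}\right) + \frac{251}{384416} = - \frac{86701 i \sqrt{70}}{10} + \frac{251}{384416} = \frac{251}{384416} - \frac{86701 i \sqrt{70}}{10}$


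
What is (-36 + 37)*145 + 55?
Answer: 200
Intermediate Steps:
(-36 + 37)*145 + 55 = 1*145 + 55 = 145 + 55 = 200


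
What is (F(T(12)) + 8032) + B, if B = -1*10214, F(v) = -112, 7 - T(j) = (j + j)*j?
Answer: -2294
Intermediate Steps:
T(j) = 7 - 2*j**2 (T(j) = 7 - (j + j)*j = 7 - 2*j*j = 7 - 2*j**2)
B = -10214
(F(T(12)) + 8032) + B = (-112 + 8032) - 10214 = 7920 - 10214 = -2294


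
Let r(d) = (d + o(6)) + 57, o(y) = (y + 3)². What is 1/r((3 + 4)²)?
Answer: 1/187 ≈ 0.0053476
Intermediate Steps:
o(y) = (3 + y)²
r(d) = 138 + d (r(d) = (d + (3 + 6)²) + 57 = (d + 9²) + 57 = (d + 81) + 57 = (81 + d) + 57 = 138 + d)
1/r((3 + 4)²) = 1/(138 + (3 + 4)²) = 1/(138 + 7²) = 1/(138 + 49) = 1/187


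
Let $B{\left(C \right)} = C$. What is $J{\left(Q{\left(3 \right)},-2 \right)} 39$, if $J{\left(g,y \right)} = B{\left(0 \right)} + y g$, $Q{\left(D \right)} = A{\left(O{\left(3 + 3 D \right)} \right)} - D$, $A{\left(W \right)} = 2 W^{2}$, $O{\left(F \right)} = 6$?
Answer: $-5382$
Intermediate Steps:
$Q{\left(D \right)} = 72 - D$ ($Q{\left(D \right)} = 2 \cdot 6^{2} - D = 2 \cdot 36 - D = 72 - D$)
$J{\left(g,y \right)} = g y$ ($J{\left(g,y \right)} = 0 + y g = 0 + g y = g y$)
$J{\left(Q{\left(3 \right)},-2 \right)} 39 = \left(72 - 3\right) \left(-2\right) 39 = 69 \left(-2\right) 39 = \left(-138\right) 39 = -5382$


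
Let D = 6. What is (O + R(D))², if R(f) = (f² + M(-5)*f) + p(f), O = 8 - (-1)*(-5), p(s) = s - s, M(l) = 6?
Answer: 5625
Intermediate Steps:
p(s) = 0
O = 3 (O = 8 - 1*5 = 8 - 5 = 3)
R(f) = f² + 6*f (R(f) = (f² + 6*f) + 0 = f² + 6*f)
(O + R(D))² = (3 + 6*(6 + 6))² = (3 + 6*12)² = (3 + 72)² = 75² = 5625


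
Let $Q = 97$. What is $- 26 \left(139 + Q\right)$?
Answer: $-6136$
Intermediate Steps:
$- 26 \left(139 + Q\right) = - 26 \left(139 + 97\right) = \left(-26\right) 236 = -6136$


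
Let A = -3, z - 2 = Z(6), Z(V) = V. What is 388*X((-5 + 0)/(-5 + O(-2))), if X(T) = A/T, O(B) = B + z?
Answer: 1164/5 ≈ 232.80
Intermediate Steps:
z = 8 (z = 2 + 6 = 8)
O(B) = 8 + B (O(B) = B + 8 = 8 + B)
X(T) = -3/T
388*X((-5 + 0)/(-5 + O(-2))) = 388*(-3*(-5 + (8 - 2))/(-5 + 0)) = 388*(-3/((-5/(-5 + 6)))) = 388*(-3/((-5/1))) = 388*(-3/((-5*1))) = 388*(-3/(-5)) = 388*(-3*(-1/5)) = 388*(3/5) = 1164/5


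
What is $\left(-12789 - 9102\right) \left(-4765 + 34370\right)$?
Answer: $-648083055$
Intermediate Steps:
$\left(-12789 - 9102\right) \left(-4765 + 34370\right) = \left(-21891\right) 29605 = -648083055$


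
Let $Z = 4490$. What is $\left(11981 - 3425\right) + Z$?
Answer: $13046$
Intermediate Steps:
$\left(11981 - 3425\right) + Z = \left(11981 - 3425\right) + 4490 = 8556 + 4490 = 13046$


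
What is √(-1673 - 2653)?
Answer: I*√4326 ≈ 65.772*I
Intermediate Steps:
√(-1673 - 2653) = √(-4326) = I*√4326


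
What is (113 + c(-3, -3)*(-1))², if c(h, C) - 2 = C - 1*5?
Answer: 14161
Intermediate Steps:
c(h, C) = -3 + C (c(h, C) = 2 + (C - 1*5) = 2 + (C - 5) = 2 + (-5 + C) = -3 + C)
(113 + c(-3, -3)*(-1))² = (113 + (-3 - 3)*(-1))² = (113 - 6*(-1))² = (113 + 6)² = 119² = 14161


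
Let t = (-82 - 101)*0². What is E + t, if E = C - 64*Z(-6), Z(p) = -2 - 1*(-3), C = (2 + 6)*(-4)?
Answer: -96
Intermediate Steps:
C = -32 (C = 8*(-4) = -32)
Z(p) = 1 (Z(p) = -2 + 3 = 1)
t = 0 (t = -183*0 = 0)
E = -96 (E = -32 - 64*1 = -32 - 64 = -96)
E + t = -96 + 0 = -96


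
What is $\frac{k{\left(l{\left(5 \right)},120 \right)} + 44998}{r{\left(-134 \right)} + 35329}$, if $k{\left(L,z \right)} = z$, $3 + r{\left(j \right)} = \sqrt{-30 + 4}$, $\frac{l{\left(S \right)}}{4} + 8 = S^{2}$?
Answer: $\frac{796919234}{623963151} - \frac{22559 i \sqrt{26}}{623963151} \approx 1.2772 - 0.00018435 i$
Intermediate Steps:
$l{\left(S \right)} = -32 + 4 S^{2}$
$r{\left(j \right)} = -3 + i \sqrt{26}$ ($r{\left(j \right)} = -3 + \sqrt{-30 + 4} = -3 + \sqrt{-26} = -3 + i \sqrt{26}$)
$\frac{k{\left(l{\left(5 \right)},120 \right)} + 44998}{r{\left(-134 \right)} + 35329} = \frac{120 + 44998}{\left(-3 + i \sqrt{26}\right) + 35329} = \frac{45118}{35326 + i \sqrt{26}}$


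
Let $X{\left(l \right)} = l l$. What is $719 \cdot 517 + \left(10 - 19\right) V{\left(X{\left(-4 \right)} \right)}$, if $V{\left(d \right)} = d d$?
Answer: $369419$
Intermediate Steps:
$X{\left(l \right)} = l^{2}$
$V{\left(d \right)} = d^{2}$
$719 \cdot 517 + \left(10 - 19\right) V{\left(X{\left(-4 \right)} \right)} = 719 \cdot 517 + \left(10 - 19\right) \left(\left(-4\right)^{2}\right)^{2} = 371723 - 9 \cdot 16^{2} = 371723 - 2304 = 369419$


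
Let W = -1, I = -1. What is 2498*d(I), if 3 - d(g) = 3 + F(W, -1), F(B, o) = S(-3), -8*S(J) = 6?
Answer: 3747/2 ≈ 1873.5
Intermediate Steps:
S(J) = -¾ (S(J) = -⅛*6 = -¾)
F(B, o) = -¾
d(g) = ¾ (d(g) = 3 - (3 - ¾) = 3 - 1*9/4 = 3 - 9/4 = ¾)
2498*d(I) = 2498*(¾) = 3747/2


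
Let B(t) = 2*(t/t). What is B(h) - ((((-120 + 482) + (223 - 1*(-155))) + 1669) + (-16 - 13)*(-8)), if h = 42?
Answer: -2639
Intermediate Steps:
B(t) = 2 (B(t) = 2*1 = 2)
B(h) - ((((-120 + 482) + (223 - 1*(-155))) + 1669) + (-16 - 13)*(-8)) = 2 - ((((-120 + 482) + (223 - 1*(-155))) + 1669) + (-16 - 13)*(-8)) = 2 - (((362 + (223 + 155)) + 1669) - 29*(-8)) = 2 - (((362 + 378) + 1669) + 232) = 2 - ((740 + 1669) + 232) = 2 - (2409 + 232) = 2 - 1*2641 = 2 - 2641 = -2639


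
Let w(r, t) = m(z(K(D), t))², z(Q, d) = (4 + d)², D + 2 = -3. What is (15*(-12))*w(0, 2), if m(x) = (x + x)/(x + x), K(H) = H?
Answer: -180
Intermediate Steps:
D = -5 (D = -2 - 3 = -5)
m(x) = 1 (m(x) = (2*x)/((2*x)) = (2*x)*(1/(2*x)) = 1)
w(r, t) = 1 (w(r, t) = 1² = 1)
(15*(-12))*w(0, 2) = (15*(-12))*1 = -180*1 = -180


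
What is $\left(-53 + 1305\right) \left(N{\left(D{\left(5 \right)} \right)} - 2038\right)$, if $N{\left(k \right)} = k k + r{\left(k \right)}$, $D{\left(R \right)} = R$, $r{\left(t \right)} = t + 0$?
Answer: $-2514016$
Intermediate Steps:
$r{\left(t \right)} = t$
$N{\left(k \right)} = k + k^{2}$ ($N{\left(k \right)} = k k + k = k^{2} + k = k + k^{2}$)
$\left(-53 + 1305\right) \left(N{\left(D{\left(5 \right)} \right)} - 2038\right) = \left(-53 + 1305\right) \left(5 \left(1 + 5\right) - 2038\right) = 1252 \left(5 \cdot 6 - 2038\right) = 1252 \left(30 - 2038\right) = 1252 \left(-2008\right) = -2514016$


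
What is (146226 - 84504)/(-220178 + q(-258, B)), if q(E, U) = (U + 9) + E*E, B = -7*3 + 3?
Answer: -61722/153623 ≈ -0.40178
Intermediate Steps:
B = -18 (B = -21 + 3 = -18)
q(E, U) = 9 + U + E² (q(E, U) = (9 + U) + E² = 9 + U + E²)
(146226 - 84504)/(-220178 + q(-258, B)) = (146226 - 84504)/(-220178 + (9 - 18 + (-258)²)) = 61722/(-220178 + (9 - 18 + 66564)) = 61722/(-220178 + 66555) = 61722/(-153623) = 61722*(-1/153623) = -61722/153623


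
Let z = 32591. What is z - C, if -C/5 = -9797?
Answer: -16394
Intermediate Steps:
C = 48985 (C = -5*(-9797) = 48985)
z - C = 32591 - 1*48985 = 32591 - 48985 = -16394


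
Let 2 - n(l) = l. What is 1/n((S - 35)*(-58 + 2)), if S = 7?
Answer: -1/1566 ≈ -0.00063857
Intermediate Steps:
n(l) = 2 - l
1/n((S - 35)*(-58 + 2)) = 1/(2 - (7 - 35)*(-58 + 2)) = 1/(2 - (-28)*(-56)) = 1/(2 - 1*1568) = 1/(2 - 1568) = 1/(-1566) = -1/1566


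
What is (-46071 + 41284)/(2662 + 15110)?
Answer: -4787/17772 ≈ -0.26936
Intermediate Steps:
(-46071 + 41284)/(2662 + 15110) = -4787/17772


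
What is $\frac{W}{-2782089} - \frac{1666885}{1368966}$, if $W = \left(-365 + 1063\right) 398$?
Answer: $- \frac{1672575551143}{1269528416658} \approx -1.3175$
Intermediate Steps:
$W = 277804$ ($W = 698 \cdot 398 = 277804$)
$\frac{W}{-2782089} - \frac{1666885}{1368966} = \frac{277804}{-2782089} - \frac{1666885}{1368966} = 277804 \left(- \frac{1}{2782089}\right) - \frac{1666885}{1368966} = - \frac{277804}{2782089} - \frac{1666885}{1368966} = - \frac{1672575551143}{1269528416658}$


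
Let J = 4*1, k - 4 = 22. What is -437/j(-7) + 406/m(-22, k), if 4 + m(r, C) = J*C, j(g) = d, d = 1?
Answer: -21647/50 ≈ -432.94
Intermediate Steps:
k = 26 (k = 4 + 22 = 26)
j(g) = 1
J = 4
m(r, C) = -4 + 4*C
-437/j(-7) + 406/m(-22, k) = -437/1 + 406/(-4 + 4*26) = -437*1 + 406/(-4 + 104) = -437 + 406/100 = -437 + 406*(1/100) = -437 + 203/50 = -21647/50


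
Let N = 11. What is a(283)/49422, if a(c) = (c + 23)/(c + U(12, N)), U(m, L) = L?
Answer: 17/807226 ≈ 2.1060e-5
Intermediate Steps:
a(c) = (23 + c)/(11 + c) (a(c) = (c + 23)/(c + 11) = (23 + c)/(11 + c))
a(283)/49422 = ((23 + 283)/(11 + 283))/49422 = (306/294)*(1/49422) = ((1/294)*306)*(1/49422) = (51/49)*(1/49422) = 17/807226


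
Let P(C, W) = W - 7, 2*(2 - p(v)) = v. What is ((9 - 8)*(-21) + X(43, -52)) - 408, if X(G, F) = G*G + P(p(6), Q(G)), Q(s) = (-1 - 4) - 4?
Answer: 1404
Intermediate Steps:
Q(s) = -9 (Q(s) = -5 - 4 = -9)
p(v) = 2 - v/2
P(C, W) = -7 + W
X(G, F) = -16 + G² (X(G, F) = G*G + (-7 - 9) = G² - 16 = -16 + G²)
((9 - 8)*(-21) + X(43, -52)) - 408 = ((9 - 8)*(-21) + (-16 + 43²)) - 408 = (1*(-21) + (-16 + 1849)) - 408 = (-21 + 1833) - 408 = 1812 - 408 = 1404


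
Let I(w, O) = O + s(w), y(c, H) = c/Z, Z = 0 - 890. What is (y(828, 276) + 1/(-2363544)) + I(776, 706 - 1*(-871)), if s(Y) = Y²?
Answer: 635012588873579/1051777080 ≈ 6.0375e+5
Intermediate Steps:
Z = -890
y(c, H) = -c/890 (y(c, H) = c/(-890) = c*(-1/890) = -c/890)
I(w, O) = O + w²
(y(828, 276) + 1/(-2363544)) + I(776, 706 - 1*(-871)) = (-1/890*828 + 1/(-2363544)) + ((706 - 1*(-871)) + 776²) = (-414/445 - 1/2363544) + ((706 + 871) + 602176) = -978507661/1051777080 + (1577 + 602176) = -978507661/1051777080 + 603753 = 635012588873579/1051777080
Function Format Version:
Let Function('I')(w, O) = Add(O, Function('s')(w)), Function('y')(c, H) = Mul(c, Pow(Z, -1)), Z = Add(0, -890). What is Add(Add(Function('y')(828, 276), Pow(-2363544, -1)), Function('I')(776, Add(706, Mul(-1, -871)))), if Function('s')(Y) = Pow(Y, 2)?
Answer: Rational(635012588873579, 1051777080) ≈ 6.0375e+5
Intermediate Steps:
Z = -890
Function('y')(c, H) = Mul(Rational(-1, 890), c) (Function('y')(c, H) = Mul(c, Pow(-890, -1)) = Mul(c, Rational(-1, 890)) = Mul(Rational(-1, 890), c))
Function('I')(w, O) = Add(O, Pow(w, 2))
Add(Add(Function('y')(828, 276), Pow(-2363544, -1)), Function('I')(776, Add(706, Mul(-1, -871)))) = Add(Add(Mul(Rational(-1, 890), 828), Pow(-2363544, -1)), Add(Add(706, Mul(-1, -871)), Pow(776, 2))) = Add(Add(Rational(-414, 445), Rational(-1, 2363544)), Add(Add(706, 871), 602176)) = Add(Rational(-978507661, 1051777080), Add(1577, 602176)) = Add(Rational(-978507661, 1051777080), 603753) = Rational(635012588873579, 1051777080)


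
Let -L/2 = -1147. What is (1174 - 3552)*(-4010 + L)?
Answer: 4080648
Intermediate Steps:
L = 2294 (L = -2*(-1147) = 2294)
(1174 - 3552)*(-4010 + L) = (1174 - 3552)*(-4010 + 2294) = -2378*(-1716) = 4080648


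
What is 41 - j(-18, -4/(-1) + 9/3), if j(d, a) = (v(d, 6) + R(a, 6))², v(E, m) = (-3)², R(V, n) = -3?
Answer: 5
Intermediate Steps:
v(E, m) = 9
j(d, a) = 36 (j(d, a) = (9 - 3)² = 6² = 36)
41 - j(-18, -4/(-1) + 9/3) = 41 - 1*36 = 41 - 36 = 5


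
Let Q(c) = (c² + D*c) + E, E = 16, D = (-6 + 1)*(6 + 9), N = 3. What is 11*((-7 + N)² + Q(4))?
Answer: -2772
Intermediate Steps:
D = -75 (D = -5*15 = -75)
Q(c) = 16 + c² - 75*c (Q(c) = (c² - 75*c) + 16 = 16 + c² - 75*c)
11*((-7 + N)² + Q(4)) = 11*((-7 + 3)² + (16 + 4² - 75*4)) = 11*((-4)² + (16 + 16 - 300)) = 11*(16 - 268) = 11*(-252) = -2772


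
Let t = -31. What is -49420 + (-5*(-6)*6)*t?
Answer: -55000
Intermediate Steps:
-49420 + (-5*(-6)*6)*t = -49420 + (-5*(-6)*6)*(-31) = -49420 + (30*6)*(-31) = -49420 + 180*(-31) = -49420 - 5580 = -55000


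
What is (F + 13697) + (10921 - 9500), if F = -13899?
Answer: 1219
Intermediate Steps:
(F + 13697) + (10921 - 9500) = (-13899 + 13697) + (10921 - 9500) = -202 + 1421 = 1219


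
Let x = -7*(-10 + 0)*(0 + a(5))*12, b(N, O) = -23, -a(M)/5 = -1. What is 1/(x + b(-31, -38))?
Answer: 1/4177 ≈ 0.00023941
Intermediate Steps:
a(M) = 5 (a(M) = -5*(-1) = 5)
x = 4200 (x = -7*(-10 + 0)*(0 + 5)*12 = -(-70)*5*12 = -7*(-50)*12 = 350*12 = 4200)
1/(x + b(-31, -38)) = 1/(4200 - 23) = 1/4177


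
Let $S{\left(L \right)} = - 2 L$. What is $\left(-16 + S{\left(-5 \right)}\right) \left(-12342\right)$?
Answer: $74052$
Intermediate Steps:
$\left(-16 + S{\left(-5 \right)}\right) \left(-12342\right) = \left(-16 - -10\right) \left(-12342\right) = \left(-16 + 10\right) \left(-12342\right) = \left(-6\right) \left(-12342\right) = 74052$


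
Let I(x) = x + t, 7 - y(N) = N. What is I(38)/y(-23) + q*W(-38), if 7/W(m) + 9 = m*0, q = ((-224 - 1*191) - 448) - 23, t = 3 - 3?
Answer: 31067/45 ≈ 690.38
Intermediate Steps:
y(N) = 7 - N
t = 0
I(x) = x (I(x) = x + 0 = x)
q = -886 (q = ((-224 - 191) - 448) - 23 = (-415 - 448) - 23 = -863 - 23 = -886)
W(m) = -7/9 (W(m) = 7/(-9 + m*0) = 7/(-9 + 0) = 7/(-9) = 7*(-⅑) = -7/9)
I(38)/y(-23) + q*W(-38) = 38/(7 - 1*(-23)) - 886*(-7/9) = 38/(7 + 23) + 6202/9 = 38/30 + 6202/9 = 38*(1/30) + 6202/9 = 19/15 + 6202/9 = 31067/45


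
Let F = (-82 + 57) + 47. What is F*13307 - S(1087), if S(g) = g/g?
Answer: 292753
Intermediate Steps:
S(g) = 1
F = 22 (F = -25 + 47 = 22)
F*13307 - S(1087) = 22*13307 - 1*1 = 292754 - 1 = 292753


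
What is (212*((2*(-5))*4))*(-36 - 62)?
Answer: 831040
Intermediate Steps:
(212*((2*(-5))*4))*(-36 - 62) = (212*(-10*4))*(-98) = (212*(-40))*(-98) = -8480*(-98) = 831040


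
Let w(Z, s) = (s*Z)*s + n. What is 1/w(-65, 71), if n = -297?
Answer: -1/327962 ≈ -3.0491e-6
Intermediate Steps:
w(Z, s) = -297 + Z*s**2 (w(Z, s) = (s*Z)*s - 297 = (Z*s)*s - 297 = Z*s**2 - 297 = -297 + Z*s**2)
1/w(-65, 71) = 1/(-297 - 65*71**2) = 1/(-297 - 65*5041) = 1/(-297 - 327665) = 1/(-327962) = -1/327962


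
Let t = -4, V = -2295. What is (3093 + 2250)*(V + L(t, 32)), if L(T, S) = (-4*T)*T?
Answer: -12604137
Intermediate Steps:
L(T, S) = -4*T²
(3093 + 2250)*(V + L(t, 32)) = (3093 + 2250)*(-2295 - 4*(-4)²) = 5343*(-2295 - 4*16) = 5343*(-2295 - 64) = 5343*(-2359) = -12604137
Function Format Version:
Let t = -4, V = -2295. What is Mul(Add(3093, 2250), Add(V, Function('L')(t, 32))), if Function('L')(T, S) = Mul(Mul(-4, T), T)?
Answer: -12604137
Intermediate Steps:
Function('L')(T, S) = Mul(-4, Pow(T, 2))
Mul(Add(3093, 2250), Add(V, Function('L')(t, 32))) = Mul(Add(3093, 2250), Add(-2295, Mul(-4, Pow(-4, 2)))) = Mul(5343, Add(-2295, Mul(-4, 16))) = Mul(5343, Add(-2295, -64)) = Mul(5343, -2359) = -12604137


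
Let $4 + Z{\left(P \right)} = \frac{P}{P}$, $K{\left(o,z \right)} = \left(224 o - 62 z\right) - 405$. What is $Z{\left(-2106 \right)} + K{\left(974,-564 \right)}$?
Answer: $252736$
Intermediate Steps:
$K{\left(o,z \right)} = -405 - 62 z + 224 o$ ($K{\left(o,z \right)} = \left(- 62 z + 224 o\right) - 405 = -405 - 62 z + 224 o$)
$Z{\left(P \right)} = -3$ ($Z{\left(P \right)} = -4 + \frac{P}{P} = -4 + 1 = -3$)
$Z{\left(-2106 \right)} + K{\left(974,-564 \right)} = -3 - -252739 = -3 + \left(-405 + 34968 + 218176\right) = -3 + 252739 = 252736$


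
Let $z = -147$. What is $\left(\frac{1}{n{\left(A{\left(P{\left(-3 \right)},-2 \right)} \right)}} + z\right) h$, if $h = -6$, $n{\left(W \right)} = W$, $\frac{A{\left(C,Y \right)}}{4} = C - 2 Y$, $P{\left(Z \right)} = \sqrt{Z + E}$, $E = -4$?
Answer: $\frac{20280}{23} + \frac{3 i \sqrt{7}}{46} \approx 881.74 + 0.17255 i$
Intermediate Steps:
$P{\left(Z \right)} = \sqrt{-4 + Z}$ ($P{\left(Z \right)} = \sqrt{Z - 4} = \sqrt{-4 + Z}$)
$A{\left(C,Y \right)} = - 8 Y + 4 C$ ($A{\left(C,Y \right)} = 4 \left(C - 2 Y\right) = - 8 Y + 4 C$)
$\left(\frac{1}{n{\left(A{\left(P{\left(-3 \right)},-2 \right)} \right)}} + z\right) h = \left(\frac{1}{\left(-8\right) \left(-2\right) + 4 \sqrt{-4 - 3}} - 147\right) \left(-6\right) = \left(\frac{1}{16 + 4 \sqrt{-7}} - 147\right) \left(-6\right) = \left(\frac{1}{16 + 4 i \sqrt{7}} - 147\right) \left(-6\right) = \left(-147 + \frac{1}{16 + 4 i \sqrt{7}}\right) \left(-6\right) = 882 - \frac{6}{16 + 4 i \sqrt{7}}$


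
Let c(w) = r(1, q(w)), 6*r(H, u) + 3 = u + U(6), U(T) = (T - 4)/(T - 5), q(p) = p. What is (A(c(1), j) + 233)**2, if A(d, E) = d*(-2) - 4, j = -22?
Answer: 52441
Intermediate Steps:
U(T) = (-4 + T)/(-5 + T)
r(H, u) = -1/6 + u/6 (r(H, u) = -1/2 + (u + (-4 + 6)/(-5 + 6))/6 = -1/2 + (u + 2/1)/6 = -1/2 + (u + 1*2)/6 = -1/2 + (u + 2)/6 = -1/2 + (2 + u)/6 = -1/2 + (1/3 + u/6) = -1/6 + u/6)
c(w) = -1/6 + w/6
A(d, E) = -4 - 2*d (A(d, E) = -2*d - 4 = -4 - 2*d)
(A(c(1), j) + 233)**2 = ((-4 - 2*(-1/6 + (1/6)*1)) + 233)**2 = ((-4 - 2*(-1/6 + 1/6)) + 233)**2 = ((-4 - 2*0) + 233)**2 = ((-4 + 0) + 233)**2 = (-4 + 233)**2 = 229**2 = 52441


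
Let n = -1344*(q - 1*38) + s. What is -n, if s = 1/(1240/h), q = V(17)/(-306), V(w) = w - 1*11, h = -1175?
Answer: -215426661/4216 ≈ -51097.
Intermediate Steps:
V(w) = -11 + w (V(w) = w - 11 = -11 + w)
q = -1/51 (q = (-11 + 17)/(-306) = 6*(-1/306) = -1/51 ≈ -0.019608)
s = -235/248 (s = 1/(1240/(-1175)) = 1/(1240*(-1/1175)) = 1/(-248/235) = -235/248 ≈ -0.94758)
n = 215426661/4216 (n = -1344*(-1/51 - 1*38) - 235/248 = -1344*(-1/51 - 38) - 235/248 = -1344*(-1939/51) - 235/248 = 868672/17 - 235/248 = 215426661/4216 ≈ 51097.)
-n = -1*215426661/4216 = -215426661/4216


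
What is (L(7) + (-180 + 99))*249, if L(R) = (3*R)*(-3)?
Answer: -35856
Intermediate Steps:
L(R) = -9*R
(L(7) + (-180 + 99))*249 = (-9*7 + (-180 + 99))*249 = (-63 - 81)*249 = -144*249 = -35856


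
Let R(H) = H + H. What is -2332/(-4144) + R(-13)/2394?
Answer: 13967/25308 ≈ 0.55188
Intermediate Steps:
R(H) = 2*H
-2332/(-4144) + R(-13)/2394 = -2332/(-4144) + (2*(-13))/2394 = -2332*(-1/4144) - 26*1/2394 = 583/1036 - 13/1197 = 13967/25308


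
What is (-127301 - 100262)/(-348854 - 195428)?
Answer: 227563/544282 ≈ 0.41810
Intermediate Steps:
(-127301 - 100262)/(-348854 - 195428) = -227563/(-544282) = -227563*(-1/544282) = 227563/544282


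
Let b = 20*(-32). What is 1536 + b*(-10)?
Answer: 7936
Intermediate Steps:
b = -640
1536 + b*(-10) = 1536 - 640*(-10) = 1536 + 6400 = 7936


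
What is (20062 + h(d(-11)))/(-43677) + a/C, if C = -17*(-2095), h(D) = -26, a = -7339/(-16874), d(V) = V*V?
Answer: -12040664484857/26248457934270 ≈ -0.45872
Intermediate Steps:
d(V) = V²
a = 7339/16874 (a = -7339*(-1/16874) = 7339/16874 ≈ 0.43493)
C = 35615
(20062 + h(d(-11)))/(-43677) + a/C = (20062 - 26)/(-43677) + (7339/16874)/35615 = 20036*(-1/43677) + (7339/16874)*(1/35615) = -20036/43677 + 7339/600967510 = -12040664484857/26248457934270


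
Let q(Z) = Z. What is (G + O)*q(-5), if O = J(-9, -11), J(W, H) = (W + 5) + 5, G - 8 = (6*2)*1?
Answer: -105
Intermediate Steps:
G = 20 (G = 8 + (6*2)*1 = 8 + 12*1 = 8 + 12 = 20)
J(W, H) = 10 + W (J(W, H) = (5 + W) + 5 = 10 + W)
O = 1 (O = 10 - 9 = 1)
(G + O)*q(-5) = (20 + 1)*(-5) = 21*(-5) = -105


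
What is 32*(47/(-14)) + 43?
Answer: -451/7 ≈ -64.429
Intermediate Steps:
32*(47/(-14)) + 43 = 32*(47*(-1/14)) + 43 = 32*(-47/14) + 43 = -752/7 + 43 = -451/7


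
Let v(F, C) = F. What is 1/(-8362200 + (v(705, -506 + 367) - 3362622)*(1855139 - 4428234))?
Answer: 1/8650523460915 ≈ 1.1560e-13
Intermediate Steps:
1/(-8362200 + (v(705, -506 + 367) - 3362622)*(1855139 - 4428234)) = 1/(-8362200 + (705 - 3362622)*(1855139 - 4428234)) = 1/(-8362200 - 3361917*(-2573095)) = 1/(-8362200 + 8650531823115) = 1/8650523460915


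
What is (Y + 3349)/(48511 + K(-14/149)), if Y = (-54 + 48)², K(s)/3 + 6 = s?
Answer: 100873/1445083 ≈ 0.069804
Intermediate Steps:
K(s) = -18 + 3*s
Y = 36 (Y = (-6)² = 36)
(Y + 3349)/(48511 + K(-14/149)) = (36 + 3349)/(48511 + (-18 + 3*(-14/149))) = 3385/(48511 + (-18 + 3*(-14*1/149))) = 3385/(48511 + (-18 + 3*(-14/149))) = 3385/(48511 + (-18 - 42/149)) = 3385/(48511 - 2724/149) = 3385/(7225415/149) = 3385*(149/7225415) = 100873/1445083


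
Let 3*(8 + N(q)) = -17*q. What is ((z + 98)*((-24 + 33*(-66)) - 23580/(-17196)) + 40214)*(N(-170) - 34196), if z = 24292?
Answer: 7664260231761616/4299 ≈ 1.7828e+12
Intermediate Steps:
N(q) = -8 - 17*q/3 (N(q) = -8 + (-17*q)/3 = -8 - 17*q/3)
((z + 98)*((-24 + 33*(-66)) - 23580/(-17196)) + 40214)*(N(-170) - 34196) = ((24292 + 98)*((-24 + 33*(-66)) - 23580/(-17196)) + 40214)*((-8 - 17/3*(-170)) - 34196) = (24390*((-24 - 2178) - 23580*(-1/17196)) + 40214)*((-8 + 2890/3) - 34196) = (24390*(-2202 + 1965/1433) + 40214)*(2866/3 - 34196) = (24390*(-3153501/1433) + 40214)*(-99722/3) = (-76913889390/1433 + 40214)*(-99722/3) = -76856262728/1433*(-99722/3) = 7664260231761616/4299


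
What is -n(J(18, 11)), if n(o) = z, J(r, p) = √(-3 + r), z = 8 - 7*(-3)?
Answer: -29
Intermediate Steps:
z = 29 (z = 8 + 21 = 29)
n(o) = 29
-n(J(18, 11)) = -1*29 = -29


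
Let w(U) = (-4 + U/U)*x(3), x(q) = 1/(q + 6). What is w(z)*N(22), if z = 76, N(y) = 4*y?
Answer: -88/3 ≈ -29.333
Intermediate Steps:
x(q) = 1/(6 + q)
w(U) = -⅓ (w(U) = (-4 + U/U)/(6 + 3) = (-4 + 1)/9 = -3*⅑ = -⅓)
w(z)*N(22) = -4*22/3 = -⅓*88 = -88/3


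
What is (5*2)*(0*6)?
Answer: 0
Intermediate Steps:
(5*2)*(0*6) = 10*0 = 0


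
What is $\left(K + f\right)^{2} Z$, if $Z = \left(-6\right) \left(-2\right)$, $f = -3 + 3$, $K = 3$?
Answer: $108$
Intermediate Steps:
$f = 0$
$Z = 12$
$\left(K + f\right)^{2} Z = \left(3 + 0\right)^{2} \cdot 12 = 3^{2} \cdot 12 = 9 \cdot 12 = 108$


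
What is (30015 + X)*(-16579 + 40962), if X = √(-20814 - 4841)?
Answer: 731855745 + 24383*I*√25655 ≈ 7.3186e+8 + 3.9055e+6*I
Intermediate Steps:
X = I*√25655 (X = √(-25655) = I*√25655 ≈ 160.17*I)
(30015 + X)*(-16579 + 40962) = (30015 + I*√25655)*(-16579 + 40962) = (30015 + I*√25655)*24383 = 731855745 + 24383*I*√25655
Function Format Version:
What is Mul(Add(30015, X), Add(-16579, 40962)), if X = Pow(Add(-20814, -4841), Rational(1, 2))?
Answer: Add(731855745, Mul(24383, I, Pow(25655, Rational(1, 2)))) ≈ Add(7.3186e+8, Mul(3.9055e+6, I))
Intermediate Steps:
X = Mul(I, Pow(25655, Rational(1, 2))) (X = Pow(-25655, Rational(1, 2)) = Mul(I, Pow(25655, Rational(1, 2))) ≈ Mul(160.17, I))
Mul(Add(30015, X), Add(-16579, 40962)) = Mul(Add(30015, Mul(I, Pow(25655, Rational(1, 2)))), Add(-16579, 40962)) = Mul(Add(30015, Mul(I, Pow(25655, Rational(1, 2)))), 24383) = Add(731855745, Mul(24383, I, Pow(25655, Rational(1, 2))))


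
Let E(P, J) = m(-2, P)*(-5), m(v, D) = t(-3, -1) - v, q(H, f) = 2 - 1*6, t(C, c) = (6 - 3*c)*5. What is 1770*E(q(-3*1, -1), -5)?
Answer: -415950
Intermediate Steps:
t(C, c) = 30 - 15*c
q(H, f) = -4 (q(H, f) = 2 - 6 = -4)
m(v, D) = 45 - v (m(v, D) = (30 - 15*(-1)) - v = (30 + 15) - v = 45 - v)
E(P, J) = -235 (E(P, J) = (45 - 1*(-2))*(-5) = (45 + 2)*(-5) = 47*(-5) = -235)
1770*E(q(-3*1, -1), -5) = 1770*(-235) = -415950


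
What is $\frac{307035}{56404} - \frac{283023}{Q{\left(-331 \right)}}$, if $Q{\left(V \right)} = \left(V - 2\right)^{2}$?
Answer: $\frac{2009241647}{694953684} \approx 2.8912$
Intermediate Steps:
$Q{\left(V \right)} = \left(-2 + V\right)^{2}$
$\frac{307035}{56404} - \frac{283023}{Q{\left(-331 \right)}} = \frac{307035}{56404} - \frac{283023}{\left(-2 - 331\right)^{2}} = 307035 \cdot \frac{1}{56404} - \frac{283023}{\left(-333\right)^{2}} = \frac{307035}{56404} - \frac{283023}{110889} = \frac{307035}{56404} - \frac{31447}{12321} = \frac{2009241647}{694953684}$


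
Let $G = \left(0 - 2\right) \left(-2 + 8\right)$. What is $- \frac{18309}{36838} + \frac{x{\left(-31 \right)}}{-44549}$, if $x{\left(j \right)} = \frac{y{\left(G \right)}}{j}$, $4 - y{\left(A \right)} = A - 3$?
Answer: $- \frac{25284376949}{50873977922} \approx -0.497$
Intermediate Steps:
$G = -12$ ($G = \left(-2\right) 6 = -12$)
$y{\left(A \right)} = 7 - A$ ($y{\left(A \right)} = 4 - \left(A - 3\right) = 4 - \left(-3 + A\right) = 7 - A$)
$x{\left(j \right)} = \frac{19}{j}$ ($x{\left(j \right)} = \frac{7 - -12}{j} = \frac{7 + 12}{j} = \frac{19}{j}$)
$- \frac{18309}{36838} + \frac{x{\left(-31 \right)}}{-44549} = - \frac{18309}{36838} + \frac{19 \frac{1}{-31}}{-44549} = \left(-18309\right) \frac{1}{36838} + 19 \left(- \frac{1}{31}\right) \left(- \frac{1}{44549}\right) = - \frac{18309}{36838} - - \frac{19}{1381019} = - \frac{18309}{36838} + \frac{19}{1381019} = - \frac{25284376949}{50873977922}$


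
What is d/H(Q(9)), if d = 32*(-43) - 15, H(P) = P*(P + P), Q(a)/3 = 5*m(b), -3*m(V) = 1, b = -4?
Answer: -1391/50 ≈ -27.820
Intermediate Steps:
m(V) = -⅓ (m(V) = -⅓*1 = -⅓)
Q(a) = -5 (Q(a) = 3*(5*(-⅓)) = 3*(-5/3) = -5)
H(P) = 2*P² (H(P) = P*(2*P) = 2*P²)
d = -1391 (d = -1376 - 15 = -1391)
d/H(Q(9)) = -1391/(2*(-5)²) = -1391/(2*25) = -1391/50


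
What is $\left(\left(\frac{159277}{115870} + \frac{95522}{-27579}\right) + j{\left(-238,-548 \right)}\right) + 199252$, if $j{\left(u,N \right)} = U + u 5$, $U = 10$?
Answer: $\frac{632947994774803}{3195578730} \approx 1.9807 \cdot 10^{5}$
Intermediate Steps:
$j{\left(u,N \right)} = 10 + 5 u$ ($j{\left(u,N \right)} = 10 + u 5 = 10 + 5 u$)
$\left(\left(\frac{159277}{115870} + \frac{95522}{-27579}\right) + j{\left(-238,-548 \right)}\right) + 199252 = \left(\left(\frac{159277}{115870} + \frac{95522}{-27579}\right) + \left(10 + 5 \left(-238\right)\right)\right) + 199252 = \left(\left(159277 \cdot \frac{1}{115870} + 95522 \left(- \frac{1}{27579}\right)\right) + \left(10 - 1190\right)\right) + 199252 = \left(\left(\frac{159277}{115870} - \frac{95522}{27579}\right) - 1180\right) + 199252 = \left(- \frac{6675433757}{3195578730} - 1180\right) + 199252 = - \frac{3777458335157}{3195578730} + 199252 = \frac{632947994774803}{3195578730}$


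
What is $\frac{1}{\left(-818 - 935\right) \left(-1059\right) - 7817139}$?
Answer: $- \frac{1}{5960712} \approx -1.6777 \cdot 10^{-7}$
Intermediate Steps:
$\frac{1}{\left(-818 - 935\right) \left(-1059\right) - 7817139} = \frac{1}{\left(-1753\right) \left(-1059\right) - 7817139} = \frac{1}{1856427 - 7817139} = \frac{1}{-5960712} = - \frac{1}{5960712}$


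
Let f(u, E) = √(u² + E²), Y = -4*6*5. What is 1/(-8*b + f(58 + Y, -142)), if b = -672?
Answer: 672/3609671 - √6002/14438684 ≈ 0.00018080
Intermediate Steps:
Y = -120 (Y = -24*5 = -120)
f(u, E) = √(E² + u²)
1/(-8*b + f(58 + Y, -142)) = 1/(-8*(-672) + √((-142)² + (58 - 120)²)) = 1/(5376 + √(20164 + (-62)²)) = 1/(5376 + √(20164 + 3844)) = 1/(5376 + √24008) = 1/(5376 + 2*√6002)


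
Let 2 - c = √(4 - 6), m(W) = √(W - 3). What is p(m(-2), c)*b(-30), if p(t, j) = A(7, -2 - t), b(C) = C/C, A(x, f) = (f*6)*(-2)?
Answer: 24 + 12*I*√5 ≈ 24.0 + 26.833*I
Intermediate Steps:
A(x, f) = -12*f (A(x, f) = (6*f)*(-2) = -12*f)
m(W) = √(-3 + W)
b(C) = 1
c = 2 - I*√2 (c = 2 - √(4 - 6) = 2 - √(-2) = 2 - I*√2 ≈ 2.0 - 1.4142*I)
p(t, j) = 24 + 12*t (p(t, j) = -12*(-2 - t) = 24 + 12*t)
p(m(-2), c)*b(-30) = (24 + 12*√(-3 - 2))*1 = (24 + 12*√(-5))*1 = (24 + 12*(I*√5))*1 = (24 + 12*I*√5)*1 = 24 + 12*I*√5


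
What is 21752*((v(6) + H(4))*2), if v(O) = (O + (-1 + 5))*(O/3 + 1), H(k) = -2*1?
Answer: 1218112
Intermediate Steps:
H(k) = -2
v(O) = (1 + O/3)*(4 + O) (v(O) = (O + 4)*(O*(⅓) + 1) = (4 + O)*(O/3 + 1) = (4 + O)*(1 + O/3) = (1 + O/3)*(4 + O))
21752*((v(6) + H(4))*2) = 21752*(((4 + (⅓)*6² + (7/3)*6) - 2)*2) = 21752*(((4 + (⅓)*36 + 14) - 2)*2) = 21752*(((4 + 12 + 14) - 2)*2) = 21752*((30 - 2)*2) = 21752*(28*2) = 21752*56 = 1218112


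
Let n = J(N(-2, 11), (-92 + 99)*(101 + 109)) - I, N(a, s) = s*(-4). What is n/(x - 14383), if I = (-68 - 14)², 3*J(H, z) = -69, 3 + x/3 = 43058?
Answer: -6747/114782 ≈ -0.058781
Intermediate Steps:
x = 129165 (x = -9 + 3*43058 = -9 + 129174 = 129165)
N(a, s) = -4*s
J(H, z) = -23 (J(H, z) = (⅓)*(-69) = -23)
I = 6724 (I = (-82)² = 6724)
n = -6747 (n = -23 - 1*6724 = -23 - 6724 = -6747)
n/(x - 14383) = -6747/(129165 - 14383) = -6747/114782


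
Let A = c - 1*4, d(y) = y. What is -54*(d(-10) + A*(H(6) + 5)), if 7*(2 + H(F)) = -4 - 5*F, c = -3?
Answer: -162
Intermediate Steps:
A = -7 (A = -3 - 1*4 = -3 - 4 = -7)
H(F) = -18/7 - 5*F/7 (H(F) = -2 + (-4 - 5*F)/7 = -2 + (-4/7 - 5*F/7) = -18/7 - 5*F/7)
-54*(d(-10) + A*(H(6) + 5)) = -54*(-10 - 7*((-18/7 - 5/7*6) + 5)) = -54*(-10 - 7*((-18/7 - 30/7) + 5)) = -54*(-10 - 7*(-48/7 + 5)) = -54*(-10 - 7*(-13/7)) = -54*(-10 + 13) = -54*3 = -162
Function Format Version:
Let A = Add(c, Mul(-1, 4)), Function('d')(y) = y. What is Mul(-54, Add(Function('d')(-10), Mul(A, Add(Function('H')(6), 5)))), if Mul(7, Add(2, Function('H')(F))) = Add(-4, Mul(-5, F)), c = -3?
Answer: -162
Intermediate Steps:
A = -7 (A = Add(-3, Mul(-1, 4)) = Add(-3, -4) = -7)
Function('H')(F) = Add(Rational(-18, 7), Mul(Rational(-5, 7), F)) (Function('H')(F) = Add(-2, Mul(Rational(1, 7), Add(-4, Mul(-5, F)))) = Add(-2, Add(Rational(-4, 7), Mul(Rational(-5, 7), F))) = Add(Rational(-18, 7), Mul(Rational(-5, 7), F)))
Mul(-54, Add(Function('d')(-10), Mul(A, Add(Function('H')(6), 5)))) = Mul(-54, Add(-10, Mul(-7, Add(Add(Rational(-18, 7), Mul(Rational(-5, 7), 6)), 5)))) = Mul(-54, Add(-10, Mul(-7, Add(Add(Rational(-18, 7), Rational(-30, 7)), 5)))) = Mul(-54, Add(-10, Mul(-7, Add(Rational(-48, 7), 5)))) = Mul(-54, Add(-10, Mul(-7, Rational(-13, 7)))) = Mul(-54, Add(-10, 13)) = Mul(-54, 3) = -162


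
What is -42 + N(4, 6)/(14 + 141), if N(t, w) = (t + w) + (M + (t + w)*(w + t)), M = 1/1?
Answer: -6399/155 ≈ -41.284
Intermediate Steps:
M = 1 (M = 1*1 = 1)
N(t, w) = 1 + t + w + (t + w)² (N(t, w) = (t + w) + (1 + (t + w)*(w + t)) = (t + w) + (1 + (t + w)*(t + w)) = (t + w) + (1 + (t + w)²) = 1 + t + w + (t + w)²)
-42 + N(4, 6)/(14 + 141) = -42 + (1 + 4 + 6 + (4 + 6)²)/(14 + 141) = -42 + (1 + 4 + 6 + 10²)/155 = -42 + (1 + 4 + 6 + 100)*(1/155) = -42 + 111*(1/155) = -42 + 111/155 = -6399/155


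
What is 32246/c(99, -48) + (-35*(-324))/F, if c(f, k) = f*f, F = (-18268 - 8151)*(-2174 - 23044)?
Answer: 397842661768/120921533073 ≈ 3.2901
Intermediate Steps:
F = 666234342 (F = -26419*(-25218) = 666234342)
c(f, k) = f²
32246/c(99, -48) + (-35*(-324))/F = 32246/(99²) - 35*(-324)/666234342 = 32246/9801 + 11340*(1/666234342) = 32246*(1/9801) + 210/12337673 = 32246/9801 + 210/12337673 = 397842661768/120921533073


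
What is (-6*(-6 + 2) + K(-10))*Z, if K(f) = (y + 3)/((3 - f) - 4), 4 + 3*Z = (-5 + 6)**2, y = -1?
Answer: -218/9 ≈ -24.222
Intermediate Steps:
Z = -1 (Z = -4/3 + (-5 + 6)**2/3 = -4/3 + (1/3)*1**2 = -4/3 + (1/3)*1 = -4/3 + 1/3 = -1)
K(f) = 2/(-1 - f) (K(f) = (-1 + 3)/((3 - f) - 4) = 2/(-1 - f))
(-6*(-6 + 2) + K(-10))*Z = (-6*(-6 + 2) - 2/(1 - 10))*(-1) = (-6*(-4) - 2/(-9))*(-1) = (24 - 2*(-1/9))*(-1) = (24 + 2/9)*(-1) = (218/9)*(-1) = -218/9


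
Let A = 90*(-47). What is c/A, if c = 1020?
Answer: -34/141 ≈ -0.24113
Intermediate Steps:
A = -4230
c/A = 1020/(-4230) = 1020*(-1/4230) = -34/141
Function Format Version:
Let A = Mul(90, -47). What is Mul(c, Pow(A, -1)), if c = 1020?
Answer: Rational(-34, 141) ≈ -0.24113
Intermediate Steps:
A = -4230
Mul(c, Pow(A, -1)) = Mul(1020, Pow(-4230, -1)) = Mul(1020, Rational(-1, 4230)) = Rational(-34, 141)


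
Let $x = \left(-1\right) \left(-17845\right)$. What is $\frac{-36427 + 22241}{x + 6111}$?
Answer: $- \frac{7093}{11978} \approx -0.59217$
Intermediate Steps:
$x = 17845$
$\frac{-36427 + 22241}{x + 6111} = \frac{-36427 + 22241}{17845 + 6111} = - \frac{14186}{23956} = \left(-14186\right) \frac{1}{23956} = - \frac{7093}{11978}$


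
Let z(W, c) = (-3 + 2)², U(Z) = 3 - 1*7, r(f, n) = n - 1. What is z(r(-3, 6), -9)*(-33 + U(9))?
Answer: -37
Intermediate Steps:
r(f, n) = -1 + n
U(Z) = -4 (U(Z) = 3 - 7 = -4)
z(W, c) = 1 (z(W, c) = (-1)² = 1)
z(r(-3, 6), -9)*(-33 + U(9)) = 1*(-33 - 4) = 1*(-37) = -37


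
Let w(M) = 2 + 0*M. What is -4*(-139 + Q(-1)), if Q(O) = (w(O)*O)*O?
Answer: 548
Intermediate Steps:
w(M) = 2 (w(M) = 2 + 0 = 2)
Q(O) = 2*O² (Q(O) = (2*O)*O = 2*O²)
-4*(-139 + Q(-1)) = -4*(-139 + 2*(-1)²) = -4*(-139 + 2*1) = -4*(-139 + 2) = -4*(-137) = 548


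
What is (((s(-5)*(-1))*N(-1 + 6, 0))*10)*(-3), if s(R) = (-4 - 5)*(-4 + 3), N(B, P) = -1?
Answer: -270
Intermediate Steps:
s(R) = 9 (s(R) = -9*(-1) = 9)
(((s(-5)*(-1))*N(-1 + 6, 0))*10)*(-3) = (((9*(-1))*(-1))*10)*(-3) = (-9*(-1)*10)*(-3) = (9*10)*(-3) = 90*(-3) = -270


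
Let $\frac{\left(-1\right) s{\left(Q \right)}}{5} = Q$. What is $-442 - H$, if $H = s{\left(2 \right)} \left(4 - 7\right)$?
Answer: $-472$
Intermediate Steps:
$s{\left(Q \right)} = - 5 Q$
$H = 30$ ($H = \left(-5\right) 2 \left(4 - 7\right) = - 10 \left(4 - 7\right) = \left(-10\right) \left(-3\right) = 30$)
$-442 - H = -442 - 30 = -472$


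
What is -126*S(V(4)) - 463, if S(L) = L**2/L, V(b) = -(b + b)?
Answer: 545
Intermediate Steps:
V(b) = -2*b
S(L) = L
-126*S(V(4)) - 463 = -(-252)*4 - 463 = -126*(-8) - 463 = 1008 - 463 = 545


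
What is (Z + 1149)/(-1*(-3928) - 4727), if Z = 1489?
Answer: -2638/799 ≈ -3.3016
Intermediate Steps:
(Z + 1149)/(-1*(-3928) - 4727) = (1489 + 1149)/(-1*(-3928) - 4727) = 2638/(3928 - 4727) = 2638/(-799) = 2638*(-1/799) = -2638/799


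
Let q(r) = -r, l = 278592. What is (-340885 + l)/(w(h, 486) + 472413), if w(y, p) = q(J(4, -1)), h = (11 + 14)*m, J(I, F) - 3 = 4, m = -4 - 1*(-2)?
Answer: -5663/42946 ≈ -0.13186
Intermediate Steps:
m = -2 (m = -4 + 2 = -2)
J(I, F) = 7 (J(I, F) = 3 + 4 = 7)
h = -50 (h = (11 + 14)*(-2) = 25*(-2) = -50)
w(y, p) = -7 (w(y, p) = -1*7 = -7)
(-340885 + l)/(w(h, 486) + 472413) = (-340885 + 278592)/(-7 + 472413) = -62293/472406 = -62293*1/472406 = -5663/42946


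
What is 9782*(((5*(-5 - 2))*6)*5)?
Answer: -10271100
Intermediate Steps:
9782*(((5*(-5 - 2))*6)*5) = 9782*(((5*(-7))*6)*5) = 9782*(-35*6*5) = 9782*(-210*5) = 9782*(-1050) = -10271100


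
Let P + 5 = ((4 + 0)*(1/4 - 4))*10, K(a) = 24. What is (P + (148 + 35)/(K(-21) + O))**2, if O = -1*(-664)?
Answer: 11333092849/473344 ≈ 23943.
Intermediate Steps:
O = 664
P = -155 (P = -5 + ((4 + 0)*(1/4 - 4))*10 = -5 + (4*(1/4 - 4))*10 = -5 + (4*(-15/4))*10 = -5 - 15*10 = -5 - 150 = -155)
(P + (148 + 35)/(K(-21) + O))**2 = (-155 + (148 + 35)/(24 + 664))**2 = (-155 + 183/688)**2 = (-106457/688)**2 = 11333092849/473344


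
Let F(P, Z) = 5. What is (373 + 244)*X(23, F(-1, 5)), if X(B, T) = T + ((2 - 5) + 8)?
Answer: 6170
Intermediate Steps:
X(B, T) = 5 + T (X(B, T) = T + (-3 + 8) = T + 5 = 5 + T)
(373 + 244)*X(23, F(-1, 5)) = (373 + 244)*(5 + 5) = 617*10 = 6170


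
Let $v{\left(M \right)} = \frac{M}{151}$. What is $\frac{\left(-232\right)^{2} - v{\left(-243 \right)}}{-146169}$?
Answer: $- \frac{8127667}{22071519} \approx -0.36824$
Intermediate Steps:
$v{\left(M \right)} = \frac{M}{151}$ ($v{\left(M \right)} = M \frac{1}{151} = \frac{M}{151}$)
$\frac{\left(-232\right)^{2} - v{\left(-243 \right)}}{-146169} = \frac{\left(-232\right)^{2} - \frac{1}{151} \left(-243\right)}{-146169} = \left(53824 - - \frac{243}{151}\right) \left(- \frac{1}{146169}\right) = \left(53824 + \frac{243}{151}\right) \left(- \frac{1}{146169}\right) = \frac{8127667}{151} \left(- \frac{1}{146169}\right) = - \frac{8127667}{22071519}$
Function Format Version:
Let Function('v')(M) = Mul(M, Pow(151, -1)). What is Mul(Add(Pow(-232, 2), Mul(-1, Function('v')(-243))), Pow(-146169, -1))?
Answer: Rational(-8127667, 22071519) ≈ -0.36824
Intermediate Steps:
Function('v')(M) = Mul(Rational(1, 151), M) (Function('v')(M) = Mul(M, Rational(1, 151)) = Mul(Rational(1, 151), M))
Mul(Add(Pow(-232, 2), Mul(-1, Function('v')(-243))), Pow(-146169, -1)) = Mul(Add(Pow(-232, 2), Mul(-1, Mul(Rational(1, 151), -243))), Pow(-146169, -1)) = Mul(Add(53824, Mul(-1, Rational(-243, 151))), Rational(-1, 146169)) = Mul(Add(53824, Rational(243, 151)), Rational(-1, 146169)) = Mul(Rational(8127667, 151), Rational(-1, 146169)) = Rational(-8127667, 22071519)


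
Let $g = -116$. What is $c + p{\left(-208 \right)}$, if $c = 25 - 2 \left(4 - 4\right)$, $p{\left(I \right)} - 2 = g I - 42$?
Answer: $24113$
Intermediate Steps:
$p{\left(I \right)} = -40 - 116 I$ ($p{\left(I \right)} = 2 - \left(42 + 116 I\right) = -40 - 116 I$)
$c = 25$ ($c = 25 - 2 \left(4 - 4\right) = 25 - 0 = 25 + 0 = 25$)
$c + p{\left(-208 \right)} = 25 - -24088 = 25 + \left(-40 + 24128\right) = 25 + 24088 = 24113$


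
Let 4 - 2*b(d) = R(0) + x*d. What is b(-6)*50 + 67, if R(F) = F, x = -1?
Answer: 17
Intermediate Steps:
b(d) = 2 + d/2 (b(d) = 2 - (0 - d)/2 = 2 - (-1)*d/2 = 2 + d/2)
b(-6)*50 + 67 = (2 + (½)*(-6))*50 + 67 = (2 - 3)*50 + 67 = -1*50 + 67 = -50 + 67 = 17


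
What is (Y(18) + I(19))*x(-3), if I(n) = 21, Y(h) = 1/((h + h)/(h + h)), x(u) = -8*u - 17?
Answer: 154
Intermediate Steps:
x(u) = -17 - 8*u
Y(h) = 1 (Y(h) = 1/((2*h)/((2*h))) = 1/((2*h)*(1/(2*h))) = 1/1 = 1)
(Y(18) + I(19))*x(-3) = (1 + 21)*(-17 - 8*(-3)) = 22*(-17 + 24) = 22*7 = 154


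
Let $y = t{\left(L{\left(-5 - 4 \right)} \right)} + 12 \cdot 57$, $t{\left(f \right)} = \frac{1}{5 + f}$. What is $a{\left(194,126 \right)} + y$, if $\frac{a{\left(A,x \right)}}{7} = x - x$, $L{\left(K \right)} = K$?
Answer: $\frac{2735}{4} \approx 683.75$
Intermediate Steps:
$a{\left(A,x \right)} = 0$ ($a{\left(A,x \right)} = 7 \left(x - x\right) = 7 \cdot 0 = 0$)
$y = \frac{2735}{4}$ ($y = \frac{1}{5 - 9} + 12 \cdot 57 = \frac{1}{5 - 9} + 684 = \frac{1}{-4} + 684 = - \frac{1}{4} + 684 = \frac{2735}{4} \approx 683.75$)
$a{\left(194,126 \right)} + y = 0 + \frac{2735}{4} = \frac{2735}{4}$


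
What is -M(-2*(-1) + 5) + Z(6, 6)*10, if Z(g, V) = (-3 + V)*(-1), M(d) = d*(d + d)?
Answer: -128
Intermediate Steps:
M(d) = 2*d² (M(d) = d*(2*d) = 2*d²)
Z(g, V) = 3 - V
-M(-2*(-1) + 5) + Z(6, 6)*10 = -2*(-2*(-1) + 5)² + (3 - 1*6)*10 = -2*(2 + 5)² + (3 - 6)*10 = -2*7² - 3*10 = -2*49 - 30 = -1*98 - 30 = -98 - 30 = -128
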